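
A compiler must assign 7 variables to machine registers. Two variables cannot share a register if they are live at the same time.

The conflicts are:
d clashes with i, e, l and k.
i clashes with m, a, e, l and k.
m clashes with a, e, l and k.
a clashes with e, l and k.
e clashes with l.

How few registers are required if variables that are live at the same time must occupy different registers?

5

i, m, a, e, l are mutually in conflict, so at least 5 registers are needed.
A valid assignment using 5 registers: d=4, i=1, m=5, a=4, e=2, l=3, k=2. Every pair that conflicts lands in different registers.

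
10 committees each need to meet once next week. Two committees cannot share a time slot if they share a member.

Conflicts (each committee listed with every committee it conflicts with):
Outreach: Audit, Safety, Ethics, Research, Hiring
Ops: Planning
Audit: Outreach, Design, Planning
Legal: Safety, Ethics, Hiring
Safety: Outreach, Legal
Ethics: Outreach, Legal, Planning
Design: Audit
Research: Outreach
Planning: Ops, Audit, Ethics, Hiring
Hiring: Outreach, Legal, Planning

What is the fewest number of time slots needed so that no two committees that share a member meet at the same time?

2

Outreach and Safety conflict, so at least 2 time slots are needed.
2 time slots suffice: time slot 1 → {Outreach, Legal, Design, Planning}; time slot 2 → {Ops, Audit, Safety, Ethics, Research, Hiring}. No two conflicting committees share a time slot.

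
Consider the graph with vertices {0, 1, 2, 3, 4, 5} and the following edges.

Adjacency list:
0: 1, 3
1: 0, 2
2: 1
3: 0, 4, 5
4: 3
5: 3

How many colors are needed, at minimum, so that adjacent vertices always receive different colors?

0 and 1 are adjacent, so at least 2 colors are needed.
2 colors suffice: color a → {1, 3}; color b → {0, 2, 4, 5}. Every edge joins two different colors.

2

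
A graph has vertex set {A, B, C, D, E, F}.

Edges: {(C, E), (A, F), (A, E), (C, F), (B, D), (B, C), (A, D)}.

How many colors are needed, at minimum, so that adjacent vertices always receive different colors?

The cycle B-C-E-A-D-B has odd length 5, so it cannot be 2-colored; at least 3 colors are needed.
A valid assignment using 3 colors: A=red, B=blue, C=red, D=green, E=blue, F=blue. Every edge joins two different colors.

3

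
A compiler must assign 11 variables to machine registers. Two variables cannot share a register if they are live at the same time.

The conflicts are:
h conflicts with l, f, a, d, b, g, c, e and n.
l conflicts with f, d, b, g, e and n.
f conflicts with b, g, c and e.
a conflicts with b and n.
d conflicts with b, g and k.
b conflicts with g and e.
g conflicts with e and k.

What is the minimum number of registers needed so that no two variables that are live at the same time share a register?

6

h, l, f, b, g, e pairwise conflict, so at least 6 registers are needed.
6 registers suffice: register 1 → {h, k}; register 2 → {b, c, n}; register 3 → {l, a}; register 4 → {g}; register 5 → {f, d}; register 6 → {e}. Each listed conflict is separated.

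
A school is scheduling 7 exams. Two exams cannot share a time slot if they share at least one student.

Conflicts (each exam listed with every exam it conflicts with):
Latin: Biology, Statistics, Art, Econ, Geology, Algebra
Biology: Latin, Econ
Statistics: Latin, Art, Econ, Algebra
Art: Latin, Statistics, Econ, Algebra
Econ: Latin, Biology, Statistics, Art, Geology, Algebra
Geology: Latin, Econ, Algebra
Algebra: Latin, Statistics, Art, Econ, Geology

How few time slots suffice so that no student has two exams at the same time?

5

Latin, Statistics, Art, Econ, Algebra are mutually in conflict, so at least 5 time slots are needed.
A valid assignment using 5 time slots: Latin=2, Biology=3, Statistics=4, Art=5, Econ=1, Geology=4, Algebra=3. Every pair that conflicts lands in different time slots.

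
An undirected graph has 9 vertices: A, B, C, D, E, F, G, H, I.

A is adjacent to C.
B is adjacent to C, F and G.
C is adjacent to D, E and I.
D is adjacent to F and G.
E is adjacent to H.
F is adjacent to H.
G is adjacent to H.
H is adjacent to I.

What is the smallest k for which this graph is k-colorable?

The cycle G-H-I-C-D-G has odd length 5, so it cannot be 2-colored; at least 3 colors are needed.
3 colors suffice: color 1 → {C, H}; color 2 → {A, B, D, E, I}; color 3 → {F, G}. Every edge joins two different colors.

3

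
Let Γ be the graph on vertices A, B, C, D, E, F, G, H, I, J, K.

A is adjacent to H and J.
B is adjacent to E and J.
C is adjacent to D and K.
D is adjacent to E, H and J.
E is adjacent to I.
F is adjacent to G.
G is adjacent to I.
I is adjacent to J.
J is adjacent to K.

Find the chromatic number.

2

B and J are adjacent, so at least 2 colors are needed.
2 colors suffice: color red → {C, E, G, H, J}; color blue → {A, B, D, F, I, K}. Every edge joins two different colors.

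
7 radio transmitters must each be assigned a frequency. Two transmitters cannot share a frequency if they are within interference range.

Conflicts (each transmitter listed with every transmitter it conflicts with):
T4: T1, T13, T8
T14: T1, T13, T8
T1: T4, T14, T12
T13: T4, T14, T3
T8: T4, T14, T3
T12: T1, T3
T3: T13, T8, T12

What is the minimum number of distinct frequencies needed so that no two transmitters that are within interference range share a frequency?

3

The cycle T12-T3-T13-T14-T1-T12 has odd length 5, so it cannot be 2-colored; at least 3 frequencies are needed.
3 frequencies suffice: frequency 1 → {T1, T13, T8}; frequency 2 → {T4, T14, T3}; frequency 3 → {T12}. Every pair that conflicts lands in different frequencies.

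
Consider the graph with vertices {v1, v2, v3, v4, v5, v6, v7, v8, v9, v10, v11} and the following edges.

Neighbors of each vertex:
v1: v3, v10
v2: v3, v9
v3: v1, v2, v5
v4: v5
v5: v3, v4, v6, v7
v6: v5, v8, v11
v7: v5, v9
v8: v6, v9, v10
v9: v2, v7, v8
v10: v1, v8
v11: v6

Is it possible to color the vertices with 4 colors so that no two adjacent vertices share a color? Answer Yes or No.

Yes

The chromatic number is 3. The cycle v6-v8-v9-v7-v5-v6 has odd length 5, so it cannot be 2-colored; at least 3 colors are needed.
3 colors suffice: v1=1, v2=3, v3=2, v4=2, v5=1, v6=2, v7=2, v8=3, v9=1, v10=2, v11=1.
Since 4 ≥ 3, a proper 4-coloring certainly exists.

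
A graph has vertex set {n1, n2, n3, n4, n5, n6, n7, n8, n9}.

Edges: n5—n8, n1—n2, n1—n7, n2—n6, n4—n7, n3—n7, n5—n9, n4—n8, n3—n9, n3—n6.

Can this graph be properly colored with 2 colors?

The cycle n1-n2-n6-n3-n7-n1 has odd length 5, so it cannot be 2-colored; at least 3 colors are needed.
So 2 colors are not enough.

No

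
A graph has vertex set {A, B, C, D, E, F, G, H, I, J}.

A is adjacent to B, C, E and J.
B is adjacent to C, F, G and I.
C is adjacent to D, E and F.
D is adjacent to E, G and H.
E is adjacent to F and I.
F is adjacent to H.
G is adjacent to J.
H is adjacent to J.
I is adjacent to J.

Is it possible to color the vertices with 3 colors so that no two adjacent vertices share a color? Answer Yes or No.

Yes

The chromatic number is 3. C, D, E form a triangle, so at least 3 colors are needed.
3 colors suffice: color 1 → {B, E, J}; color 2 → {C, G, H, I}; color 3 → {A, D, F}.
That is already a proper 3-coloring.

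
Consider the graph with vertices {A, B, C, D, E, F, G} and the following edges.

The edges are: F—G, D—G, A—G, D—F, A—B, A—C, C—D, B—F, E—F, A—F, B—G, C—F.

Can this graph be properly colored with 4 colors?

The chromatic number is 4. A, B, F, G form a clique, so at least 4 colors are needed.
4 colors suffice: color red → {F}; color blue → {A, D, E}; color green → {C, G}; color yellow → {B}.
That is already a proper 4-coloring.

Yes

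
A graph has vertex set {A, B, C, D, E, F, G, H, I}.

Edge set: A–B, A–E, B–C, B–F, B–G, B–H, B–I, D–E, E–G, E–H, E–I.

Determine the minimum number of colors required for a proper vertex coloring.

2

E and H are adjacent, so at least 2 colors are needed.
2 colors suffice: A=blue, B=red, C=blue, D=blue, E=red, F=blue, G=blue, H=blue, I=blue. Each edge has distinct colors on its endpoints.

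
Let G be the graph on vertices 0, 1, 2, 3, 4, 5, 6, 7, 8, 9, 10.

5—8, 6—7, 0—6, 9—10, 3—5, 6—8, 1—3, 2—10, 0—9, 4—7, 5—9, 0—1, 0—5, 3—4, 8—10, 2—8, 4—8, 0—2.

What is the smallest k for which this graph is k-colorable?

3

2, 8, 10 form a triangle, so at least 3 colors are needed.
A valid assignment using 3 colors: 0=red, 1=blue, 2=green, 3=red, 4=blue, 5=blue, 6=blue, 7=red, 8=red, 9=green, 10=blue. No two adjacent vertices share a color.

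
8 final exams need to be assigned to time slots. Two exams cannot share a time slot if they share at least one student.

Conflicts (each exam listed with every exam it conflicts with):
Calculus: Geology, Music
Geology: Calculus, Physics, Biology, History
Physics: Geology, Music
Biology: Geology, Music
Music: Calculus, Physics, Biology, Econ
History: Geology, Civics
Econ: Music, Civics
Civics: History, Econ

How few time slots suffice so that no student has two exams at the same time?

Calculus and Geology conflict, so at least 2 time slots are needed.
2 time slots suffice: time slot 1 → {Geology, Music, Civics}; time slot 2 → {Calculus, Physics, Biology, History, Econ}. No two conflicting exams share a time slot.

2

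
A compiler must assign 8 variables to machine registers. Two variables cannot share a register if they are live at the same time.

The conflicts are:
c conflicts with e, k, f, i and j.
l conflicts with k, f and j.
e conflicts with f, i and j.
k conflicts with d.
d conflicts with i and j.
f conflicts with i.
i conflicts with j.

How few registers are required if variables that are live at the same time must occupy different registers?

c, e, f, i pairwise conflict, so at least 4 registers are needed.
4 registers suffice: register 1 → {c, l, d}; register 2 → {k, f, j}; register 3 → {i}; register 4 → {e}. Every pair that conflicts lands in different registers.

4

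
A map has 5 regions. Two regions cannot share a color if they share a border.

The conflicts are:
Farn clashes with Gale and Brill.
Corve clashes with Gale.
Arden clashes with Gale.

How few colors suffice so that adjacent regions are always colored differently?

2

Farn and Brill conflict, so at least 2 colors are needed.
One proper 2-coloring: Farn=2, Corve=2, Arden=2, Gale=1, Brill=1. No two conflicting regions share a color.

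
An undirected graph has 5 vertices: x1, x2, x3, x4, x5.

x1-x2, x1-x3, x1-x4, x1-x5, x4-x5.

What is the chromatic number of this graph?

3

x1, x4, x5 are pairwise adjacent, so at least 3 colors are needed.
3 colors suffice: color red → {x1}; color blue → {x2, x3, x4}; color green → {x5}. No two adjacent vertices share a color.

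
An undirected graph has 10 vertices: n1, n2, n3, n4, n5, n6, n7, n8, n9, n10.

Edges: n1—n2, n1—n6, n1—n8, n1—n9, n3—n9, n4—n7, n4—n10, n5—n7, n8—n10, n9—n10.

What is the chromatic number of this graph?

2

n3 and n9 are adjacent, so at least 2 colors are needed.
One proper 2-coloring: n1=1, n2=2, n3=1, n4=2, n5=2, n6=2, n7=1, n8=2, n9=2, n10=1. Each edge has distinct colors on its endpoints.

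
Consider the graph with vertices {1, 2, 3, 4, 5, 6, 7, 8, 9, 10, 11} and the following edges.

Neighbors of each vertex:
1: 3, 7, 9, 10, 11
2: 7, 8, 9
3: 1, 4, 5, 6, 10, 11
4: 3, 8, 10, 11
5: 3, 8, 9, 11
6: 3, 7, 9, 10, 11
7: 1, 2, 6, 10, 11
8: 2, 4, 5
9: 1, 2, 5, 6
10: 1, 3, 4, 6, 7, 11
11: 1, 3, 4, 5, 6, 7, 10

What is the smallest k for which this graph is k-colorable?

4

3, 4, 10, 11 form a clique, so at least 4 colors are needed.
A valid assignment using 4 colors: 1=yellow, 2=green, 3=blue, 4=yellow, 5=green, 6=yellow, 7=blue, 8=red, 9=red, 10=green, 11=red. Every edge joins two different colors.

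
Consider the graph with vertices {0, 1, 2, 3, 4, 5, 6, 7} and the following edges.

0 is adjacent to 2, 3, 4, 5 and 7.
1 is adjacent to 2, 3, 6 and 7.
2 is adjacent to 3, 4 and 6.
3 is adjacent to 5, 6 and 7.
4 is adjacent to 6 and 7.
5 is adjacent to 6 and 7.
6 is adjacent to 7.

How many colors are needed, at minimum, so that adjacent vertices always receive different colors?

4

3, 5, 6, 7 form a clique, so at least 4 colors are needed.
4 colors suffice: 0=blue, 1=yellow, 2=green, 3=red, 4=red, 5=yellow, 6=blue, 7=green. No two adjacent vertices share a color.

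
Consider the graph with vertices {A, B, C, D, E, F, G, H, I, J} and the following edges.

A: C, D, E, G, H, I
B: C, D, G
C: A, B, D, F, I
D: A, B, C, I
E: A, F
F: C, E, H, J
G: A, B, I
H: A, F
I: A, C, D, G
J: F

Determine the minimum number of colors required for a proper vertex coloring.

A, C, D, I are pairwise adjacent (a clique of size 4), so at least 4 colors are needed.
4 colors suffice: color red → {A, B, F}; color blue → {C, E, G, H, J}; color green → {D}; color yellow → {I}. Each edge has distinct colors on its endpoints.

4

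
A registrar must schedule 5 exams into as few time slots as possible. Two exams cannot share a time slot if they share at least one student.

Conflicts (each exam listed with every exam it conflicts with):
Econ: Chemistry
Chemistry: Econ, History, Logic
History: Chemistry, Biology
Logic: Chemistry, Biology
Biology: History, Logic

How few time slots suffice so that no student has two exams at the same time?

2

Econ and Chemistry conflict, so at least 2 time slots are needed.
Using 2 time slots: Econ=2, Chemistry=1, History=2, Logic=2, Biology=1. No two conflicting exams share a time slot.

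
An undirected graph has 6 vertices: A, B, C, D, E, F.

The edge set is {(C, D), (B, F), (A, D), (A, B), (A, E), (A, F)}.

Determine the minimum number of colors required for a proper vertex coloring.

3

A, B, F form a triangle, so at least 3 colors are needed.
3 colors suffice: color red → {A, C}; color blue → {D, E, F}; color green → {B}. Each edge has distinct colors on its endpoints.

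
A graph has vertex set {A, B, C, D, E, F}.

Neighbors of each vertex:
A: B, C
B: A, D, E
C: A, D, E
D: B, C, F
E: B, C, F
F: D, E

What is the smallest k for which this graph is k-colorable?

B and D are adjacent, so at least 2 colors are needed.
One proper 2-coloring: A=red, B=blue, C=blue, D=red, E=red, F=blue. Each edge has distinct colors on its endpoints.

2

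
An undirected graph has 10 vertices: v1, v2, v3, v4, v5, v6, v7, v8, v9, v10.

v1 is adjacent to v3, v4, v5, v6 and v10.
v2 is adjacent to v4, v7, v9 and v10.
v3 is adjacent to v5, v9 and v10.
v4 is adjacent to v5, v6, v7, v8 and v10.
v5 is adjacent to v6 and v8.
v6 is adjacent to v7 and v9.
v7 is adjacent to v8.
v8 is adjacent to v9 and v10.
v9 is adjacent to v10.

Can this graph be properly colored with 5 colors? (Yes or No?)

Yes

The chromatic number is 4. v1, v4, v5, v6 form a clique, so at least 4 colors are needed.
A valid assignment using 4 colors: v1=4, v2=3, v3=3, v4=1, v5=2, v6=3, v7=2, v8=3, v9=1, v10=2.
Since 5 ≥ 4, a proper 5-coloring certainly exists.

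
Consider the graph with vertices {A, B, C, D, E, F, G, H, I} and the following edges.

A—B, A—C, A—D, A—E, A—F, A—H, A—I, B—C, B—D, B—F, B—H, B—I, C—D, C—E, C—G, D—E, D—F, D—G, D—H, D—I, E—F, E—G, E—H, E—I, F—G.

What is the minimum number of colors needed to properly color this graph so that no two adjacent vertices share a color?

A, B, D, I are mutually adjacent (a clique of size 4), so at least 4 colors are needed.
4 colors suffice: A=2, B=3, C=4, D=1, E=3, F=4, G=2, H=4, I=4. Every edge joins two different colors.

4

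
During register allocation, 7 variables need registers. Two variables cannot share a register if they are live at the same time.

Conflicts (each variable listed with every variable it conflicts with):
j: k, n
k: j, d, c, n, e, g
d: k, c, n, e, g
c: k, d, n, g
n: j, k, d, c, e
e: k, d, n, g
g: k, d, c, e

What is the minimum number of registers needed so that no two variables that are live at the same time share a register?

k, d, c, g all conflict with each other, so at least 4 registers are needed.
Using 4 registers: j=3, k=1, d=3, c=4, n=2, e=4, g=2. Each listed conflict is separated.

4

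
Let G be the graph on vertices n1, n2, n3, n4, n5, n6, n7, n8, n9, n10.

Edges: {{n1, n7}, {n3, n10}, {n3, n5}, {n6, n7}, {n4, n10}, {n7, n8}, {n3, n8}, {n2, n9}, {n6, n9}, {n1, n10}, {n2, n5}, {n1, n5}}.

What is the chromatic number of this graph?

The cycle n7-n1-n5-n3-n8-n7 has odd length 5, so it cannot be 2-colored; at least 3 colors are needed.
A valid assignment using 3 colors: n1=blue, n2=blue, n3=blue, n4=blue, n5=red, n6=blue, n7=red, n8=green, n9=red, n10=red. No two adjacent vertices share a color.

3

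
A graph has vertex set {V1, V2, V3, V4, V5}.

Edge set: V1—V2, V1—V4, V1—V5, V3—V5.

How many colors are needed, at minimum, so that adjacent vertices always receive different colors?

V1 and V2 are adjacent, so at least 2 colors are needed.
A valid assignment using 2 colors: V1=1, V2=2, V3=1, V4=2, V5=2. No two adjacent vertices share a color.

2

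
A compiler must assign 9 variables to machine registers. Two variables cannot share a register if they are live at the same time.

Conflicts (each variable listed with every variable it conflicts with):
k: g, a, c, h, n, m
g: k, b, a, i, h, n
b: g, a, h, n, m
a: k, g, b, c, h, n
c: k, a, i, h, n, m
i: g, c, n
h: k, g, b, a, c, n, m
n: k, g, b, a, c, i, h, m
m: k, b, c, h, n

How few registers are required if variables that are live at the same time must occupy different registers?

k, a, c, h, n pairwise conflict, so at least 5 registers are needed.
5 registers suffice: register 1 → {n}; register 2 → {i, h}; register 3 → {a, m}; register 4 → {g, c}; register 5 → {k, b}. Every pair that conflicts lands in different registers.

5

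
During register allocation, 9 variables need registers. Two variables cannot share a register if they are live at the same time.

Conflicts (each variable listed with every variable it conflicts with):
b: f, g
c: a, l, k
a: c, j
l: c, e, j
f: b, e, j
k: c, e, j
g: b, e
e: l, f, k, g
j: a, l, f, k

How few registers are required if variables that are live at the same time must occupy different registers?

2

b and g conflict, so at least 2 registers are needed.
2 registers suffice: register 1 → {b, c, e, j}; register 2 → {a, l, f, k, g}. Every pair that conflicts lands in different registers.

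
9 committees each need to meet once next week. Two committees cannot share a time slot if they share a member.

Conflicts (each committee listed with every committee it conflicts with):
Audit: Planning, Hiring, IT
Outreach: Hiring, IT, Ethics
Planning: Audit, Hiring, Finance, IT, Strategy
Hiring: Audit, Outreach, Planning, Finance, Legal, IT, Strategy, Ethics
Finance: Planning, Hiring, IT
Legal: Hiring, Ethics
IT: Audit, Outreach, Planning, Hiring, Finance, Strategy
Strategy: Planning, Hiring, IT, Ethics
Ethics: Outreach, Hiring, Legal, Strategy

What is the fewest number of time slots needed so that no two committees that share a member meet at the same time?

Planning, Hiring, IT, Strategy pairwise conflict, so at least 4 time slots are needed.
4 time slots suffice: time slot 1 → {Hiring}; time slot 2 → {IT, Ethics}; time slot 3 → {Outreach, Planning, Legal}; time slot 4 → {Audit, Finance, Strategy}. No two conflicting committees share a time slot.

4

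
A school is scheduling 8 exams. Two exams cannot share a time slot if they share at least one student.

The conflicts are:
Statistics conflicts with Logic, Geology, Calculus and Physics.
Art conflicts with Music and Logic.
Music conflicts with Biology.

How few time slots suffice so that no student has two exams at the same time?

Statistics and Physics conflict, so at least 2 time slots are needed.
2 time slots suffice: Statistics=1, Art=1, Music=2, Biology=1, Logic=2, Geology=2, Calculus=2, Physics=2. Every pair that conflicts lands in different time slots.

2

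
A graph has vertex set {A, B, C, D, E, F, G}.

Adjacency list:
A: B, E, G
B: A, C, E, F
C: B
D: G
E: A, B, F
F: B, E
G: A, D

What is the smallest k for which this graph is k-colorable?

3

B, E, F are mutually adjacent, so at least 3 colors are needed.
3 colors suffice: color 1 → {B, G}; color 2 → {C, D, E}; color 3 → {A, F}. Every edge joins two different colors.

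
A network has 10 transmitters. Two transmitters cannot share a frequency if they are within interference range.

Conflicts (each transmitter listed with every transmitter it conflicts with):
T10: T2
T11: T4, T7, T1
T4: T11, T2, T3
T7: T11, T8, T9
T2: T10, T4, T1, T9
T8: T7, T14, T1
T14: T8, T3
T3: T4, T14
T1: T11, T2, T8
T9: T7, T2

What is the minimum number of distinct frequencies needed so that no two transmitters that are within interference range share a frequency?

The cycle T2-T1-T8-T7-T9-T2 has odd length 5, so it cannot be 2-colored; at least 3 frequencies are needed.
A valid assignment using 3 frequencies: T10=2, T11=1, T4=2, T7=2, T2=1, T8=1, T14=2, T3=1, T1=2, T9=3. Each listed conflict is separated.

3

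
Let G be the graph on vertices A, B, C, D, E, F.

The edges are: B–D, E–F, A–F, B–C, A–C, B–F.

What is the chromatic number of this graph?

B and D are adjacent, so at least 2 colors are needed.
A valid assignment using 2 colors: A=2, B=2, C=1, D=1, E=2, F=1. Each edge has distinct colors on its endpoints.

2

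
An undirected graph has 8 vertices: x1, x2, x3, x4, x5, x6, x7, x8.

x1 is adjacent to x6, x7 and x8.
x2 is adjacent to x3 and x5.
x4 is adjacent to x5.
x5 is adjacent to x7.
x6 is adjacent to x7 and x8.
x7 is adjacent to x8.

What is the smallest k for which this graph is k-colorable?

x1, x6, x7, x8 are pairwise adjacent (a clique of size 4), so at least 4 colors are needed.
4 colors suffice: x1=green, x2=red, x3=blue, x4=red, x5=blue, x6=yellow, x7=red, x8=blue. Every edge joins two different colors.

4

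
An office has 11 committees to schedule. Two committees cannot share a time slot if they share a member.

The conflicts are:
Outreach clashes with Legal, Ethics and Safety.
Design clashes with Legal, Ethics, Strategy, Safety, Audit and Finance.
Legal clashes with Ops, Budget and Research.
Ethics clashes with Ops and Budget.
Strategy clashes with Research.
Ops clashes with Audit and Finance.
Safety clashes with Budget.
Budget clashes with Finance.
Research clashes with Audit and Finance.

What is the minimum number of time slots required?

2

Design and Finance conflict, so at least 2 time slots are needed.
A valid assignment using 2 time slots: Outreach=1, Design=1, Legal=2, Ethics=2, Strategy=2, Ops=1, Safety=2, Budget=1, Research=1, Audit=2, Finance=2. No two conflicting committees share a time slot.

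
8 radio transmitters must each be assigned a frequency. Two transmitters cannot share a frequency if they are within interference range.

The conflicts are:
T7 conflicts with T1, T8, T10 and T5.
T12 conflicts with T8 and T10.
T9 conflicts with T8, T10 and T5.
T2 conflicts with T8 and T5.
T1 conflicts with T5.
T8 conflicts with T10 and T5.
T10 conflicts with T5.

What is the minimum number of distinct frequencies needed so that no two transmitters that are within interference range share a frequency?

4

T9, T8, T10, T5 are mutually in conflict, so at least 4 frequencies are needed.
4 frequencies suffice: T7=4, T12=2, T9=4, T2=3, T1=1, T8=1, T10=3, T5=2. Every pair that conflicts lands in different frequencies.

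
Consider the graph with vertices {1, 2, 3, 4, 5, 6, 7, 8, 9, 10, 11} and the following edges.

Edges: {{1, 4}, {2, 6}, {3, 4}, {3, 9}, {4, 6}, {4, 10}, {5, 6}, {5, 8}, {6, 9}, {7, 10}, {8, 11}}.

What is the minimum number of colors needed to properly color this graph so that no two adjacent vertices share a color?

2

2 and 6 are adjacent, so at least 2 colors are needed.
One proper 2-coloring: 1=b, 2=a, 3=b, 4=a, 5=a, 6=b, 7=a, 8=b, 9=a, 10=b, 11=a. No two adjacent vertices share a color.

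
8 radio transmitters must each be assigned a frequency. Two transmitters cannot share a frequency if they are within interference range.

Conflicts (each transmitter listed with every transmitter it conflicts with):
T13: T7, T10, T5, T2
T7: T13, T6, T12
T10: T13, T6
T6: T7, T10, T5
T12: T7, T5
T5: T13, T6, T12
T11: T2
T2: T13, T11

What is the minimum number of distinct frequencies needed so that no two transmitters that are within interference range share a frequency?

T11 and T2 conflict, so at least 2 frequencies are needed.
2 frequencies suffice: frequency 1 → {T13, T6, T12, T11}; frequency 2 → {T7, T10, T5, T2}. Every pair that conflicts lands in different frequencies.

2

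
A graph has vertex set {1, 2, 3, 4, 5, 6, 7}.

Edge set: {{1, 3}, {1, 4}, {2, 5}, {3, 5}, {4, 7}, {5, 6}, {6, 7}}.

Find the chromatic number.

2

1 and 3 are adjacent, so at least 2 colors are needed.
2 colors suffice: color a → {1, 5, 7}; color b → {2, 3, 4, 6}. No two adjacent vertices share a color.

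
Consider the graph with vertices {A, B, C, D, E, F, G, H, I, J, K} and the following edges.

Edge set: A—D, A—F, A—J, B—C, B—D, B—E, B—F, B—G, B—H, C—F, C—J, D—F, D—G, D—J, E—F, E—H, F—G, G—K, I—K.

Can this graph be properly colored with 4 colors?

Yes

The chromatic number is 4. B, D, F, G are pairwise adjacent (a clique of size 4), so at least 4 colors are needed.
4 colors suffice: color 1 → {F, H, J, K}; color 2 → {A, B, I}; color 3 → {C, D, E}; color 4 → {G}.
That is already a proper 4-coloring.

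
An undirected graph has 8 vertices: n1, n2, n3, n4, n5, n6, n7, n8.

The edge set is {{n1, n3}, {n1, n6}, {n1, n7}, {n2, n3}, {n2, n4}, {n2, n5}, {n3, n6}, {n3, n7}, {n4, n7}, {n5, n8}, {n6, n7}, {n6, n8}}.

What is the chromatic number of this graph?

n1, n3, n6, n7 are pairwise adjacent (a clique of size 4), so at least 4 colors are needed.
One proper 4-coloring: n1=4, n2=1, n3=2, n4=2, n5=2, n6=1, n7=3, n8=3. Every edge joins two different colors.

4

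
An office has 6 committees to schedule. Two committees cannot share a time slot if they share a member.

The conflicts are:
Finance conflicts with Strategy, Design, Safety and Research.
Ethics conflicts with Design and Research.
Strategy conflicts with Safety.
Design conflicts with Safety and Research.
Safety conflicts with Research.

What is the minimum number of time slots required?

4

Finance, Design, Safety, Research all conflict with each other, so at least 4 time slots are needed.
4 time slots suffice: time slot 1 → {Finance, Ethics}; time slot 2 → {Safety}; time slot 3 → {Strategy, Research}; time slot 4 → {Design}. Each listed conflict is separated.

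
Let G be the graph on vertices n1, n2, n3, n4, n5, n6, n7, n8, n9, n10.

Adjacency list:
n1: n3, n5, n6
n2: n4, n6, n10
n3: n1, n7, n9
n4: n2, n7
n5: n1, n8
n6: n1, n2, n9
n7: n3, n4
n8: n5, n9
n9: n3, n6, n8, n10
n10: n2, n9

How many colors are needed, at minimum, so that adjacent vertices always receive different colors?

3

The cycle n8-n9-n6-n1-n5-n8 has odd length 5, so it cannot be 2-colored; at least 3 colors are needed.
One proper 3-coloring: n1=1, n2=1, n3=2, n4=2, n5=3, n6=2, n7=1, n8=2, n9=1, n10=2. No two adjacent vertices share a color.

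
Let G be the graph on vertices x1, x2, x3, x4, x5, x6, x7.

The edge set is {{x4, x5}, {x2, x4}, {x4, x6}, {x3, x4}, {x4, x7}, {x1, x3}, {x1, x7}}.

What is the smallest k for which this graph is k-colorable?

2

x4 and x7 are adjacent, so at least 2 colors are needed.
2 colors suffice: color 1 → {x1, x4}; color 2 → {x2, x3, x5, x6, x7}. Each edge has distinct colors on its endpoints.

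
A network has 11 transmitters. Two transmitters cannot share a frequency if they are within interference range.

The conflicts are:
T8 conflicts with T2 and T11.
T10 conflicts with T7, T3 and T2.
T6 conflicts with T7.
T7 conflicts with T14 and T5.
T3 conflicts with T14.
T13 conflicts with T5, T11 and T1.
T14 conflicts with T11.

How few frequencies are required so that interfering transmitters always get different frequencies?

3

The cycle T14-T11-T13-T5-T7-T14 has odd length 5, so it cannot be 2-colored; at least 3 frequencies are needed.
3 frequencies suffice: frequency 1 → {T8, T7, T3, T13}; frequency 2 → {T10, T6, T14, T5, T1}; frequency 3 → {T2, T11}. No two conflicting transmitters share a frequency.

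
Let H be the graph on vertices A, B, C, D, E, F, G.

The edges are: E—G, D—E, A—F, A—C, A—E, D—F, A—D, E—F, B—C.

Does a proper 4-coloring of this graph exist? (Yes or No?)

The chromatic number is 4. A, D, E, F are mutually adjacent (a clique of size 4), so at least 4 colors are needed.
4 colors suffice: color 1 → {C, E}; color 2 → {A, B, G}; color 3 → {F}; color 4 → {D}.
That is already a proper 4-coloring.

Yes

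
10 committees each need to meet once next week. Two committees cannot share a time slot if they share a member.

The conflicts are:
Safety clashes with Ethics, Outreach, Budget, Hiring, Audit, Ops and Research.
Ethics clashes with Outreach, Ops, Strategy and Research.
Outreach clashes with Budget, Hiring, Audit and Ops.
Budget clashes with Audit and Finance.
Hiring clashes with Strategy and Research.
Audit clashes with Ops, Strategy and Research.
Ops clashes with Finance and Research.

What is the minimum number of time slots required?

Safety, Outreach, Audit, Ops are mutually in conflict, so at least 4 time slots are needed.
A valid assignment using 4 time slots: Safety=1, Ethics=3, Outreach=4, Budget=2, Hiring=2, Audit=3, Ops=2, Strategy=1, Finance=1, Research=4. Every pair that conflicts lands in different time slots.

4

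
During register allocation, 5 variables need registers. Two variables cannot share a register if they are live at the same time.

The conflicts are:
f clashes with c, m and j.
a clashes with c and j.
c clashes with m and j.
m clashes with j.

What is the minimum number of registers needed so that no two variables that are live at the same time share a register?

4

f, c, m, j are mutually in conflict, so at least 4 registers are needed.
A valid assignment using 4 registers: f=4, a=3, c=2, m=3, j=1. No two conflicting variables share a register.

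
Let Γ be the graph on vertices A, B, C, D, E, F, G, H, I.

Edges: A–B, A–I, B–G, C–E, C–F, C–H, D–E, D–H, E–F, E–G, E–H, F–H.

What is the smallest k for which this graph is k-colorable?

4

C, E, F, H are mutually adjacent (a clique of size 4), so at least 4 colors are needed.
4 colors suffice: color 1 → {B, E, I}; color 2 → {A, G, H}; color 3 → {C, D}; color 4 → {F}. Each edge has distinct colors on its endpoints.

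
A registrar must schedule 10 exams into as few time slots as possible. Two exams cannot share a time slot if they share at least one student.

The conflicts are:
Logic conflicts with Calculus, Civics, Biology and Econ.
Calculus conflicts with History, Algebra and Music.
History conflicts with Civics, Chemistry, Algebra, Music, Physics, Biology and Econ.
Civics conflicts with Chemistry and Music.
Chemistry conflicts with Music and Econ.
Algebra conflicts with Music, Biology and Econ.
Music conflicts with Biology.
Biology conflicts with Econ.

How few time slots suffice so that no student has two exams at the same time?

History, Algebra, Biology, Econ are mutually in conflict, so at least 4 time slots are needed.
A valid assignment using 4 time slots: Logic=1, Calculus=3, History=1, Civics=4, Chemistry=3, Algebra=4, Music=2, Physics=2, Biology=3, Econ=2. Every pair that conflicts lands in different time slots.

4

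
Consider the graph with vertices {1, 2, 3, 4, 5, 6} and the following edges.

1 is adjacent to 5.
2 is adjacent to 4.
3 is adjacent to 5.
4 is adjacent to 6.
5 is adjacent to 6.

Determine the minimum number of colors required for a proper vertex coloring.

3 and 5 are adjacent, so at least 2 colors are needed.
One proper 2-coloring: 1=b, 2=b, 3=b, 4=a, 5=a, 6=b. No two adjacent vertices share a color.

2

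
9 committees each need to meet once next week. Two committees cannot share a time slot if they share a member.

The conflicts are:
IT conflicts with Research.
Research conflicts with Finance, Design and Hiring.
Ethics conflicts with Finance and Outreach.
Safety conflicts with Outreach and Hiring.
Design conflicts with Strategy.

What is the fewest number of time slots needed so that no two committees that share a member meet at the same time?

2

Design and Strategy conflict, so at least 2 time slots are needed.
A valid assignment using 2 time slots: IT=2, Research=1, Ethics=1, Finance=2, Safety=1, Outreach=2, Design=2, Hiring=2, Strategy=1. Each listed conflict is separated.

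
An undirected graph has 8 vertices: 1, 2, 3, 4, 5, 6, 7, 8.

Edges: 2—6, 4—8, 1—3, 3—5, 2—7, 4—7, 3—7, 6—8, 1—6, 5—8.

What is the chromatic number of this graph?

The cycle 6-2-7-3-1-6 has odd length 5, so it cannot be 2-colored; at least 3 colors are needed.
3 colors suffice: color a → {1, 7, 8}; color b → {3, 4, 6}; color c → {2, 5}. Each edge has distinct colors on its endpoints.

3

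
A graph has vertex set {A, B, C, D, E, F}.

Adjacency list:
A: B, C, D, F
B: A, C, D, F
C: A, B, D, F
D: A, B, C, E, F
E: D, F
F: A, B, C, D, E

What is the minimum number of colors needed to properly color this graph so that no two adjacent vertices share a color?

5

A, B, C, D, F are pairwise adjacent (a clique of size 5), so at least 5 colors are needed.
One proper 5-coloring: A=purple, B=green, C=yellow, D=red, E=green, F=blue. Each edge has distinct colors on its endpoints.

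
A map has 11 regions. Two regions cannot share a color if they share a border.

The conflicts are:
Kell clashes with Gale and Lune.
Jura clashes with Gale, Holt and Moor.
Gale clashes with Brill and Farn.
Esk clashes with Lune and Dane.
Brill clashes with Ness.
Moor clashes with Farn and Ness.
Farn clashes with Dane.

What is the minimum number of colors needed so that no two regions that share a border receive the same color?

The cycle Jura-Moor-Ness-Brill-Gale-Jura has odd length 5, so it cannot be 2-colored; at least 3 colors are needed.
3 colors suffice: color 1 → {Gale, Holt, Moor, Lune, Dane}; color 2 → {Kell, Jura, Esk, Farn, Ness}; color 3 → {Brill}. Every pair that conflicts lands in different colors.

3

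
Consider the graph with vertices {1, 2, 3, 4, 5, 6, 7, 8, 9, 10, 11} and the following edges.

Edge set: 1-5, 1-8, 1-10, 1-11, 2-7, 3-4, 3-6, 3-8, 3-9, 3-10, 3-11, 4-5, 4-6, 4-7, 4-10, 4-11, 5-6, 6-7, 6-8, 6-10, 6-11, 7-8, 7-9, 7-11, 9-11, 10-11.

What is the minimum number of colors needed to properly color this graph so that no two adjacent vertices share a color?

3, 4, 6, 10, 11 are mutually adjacent (a clique of size 5), so at least 5 colors are needed.
5 colors suffice: 1=red, 2=red, 3=yellow, 4=green, 5=blue, 6=red, 7=yellow, 8=blue, 9=red, 10=purple, 11=blue. Each edge has distinct colors on its endpoints.

5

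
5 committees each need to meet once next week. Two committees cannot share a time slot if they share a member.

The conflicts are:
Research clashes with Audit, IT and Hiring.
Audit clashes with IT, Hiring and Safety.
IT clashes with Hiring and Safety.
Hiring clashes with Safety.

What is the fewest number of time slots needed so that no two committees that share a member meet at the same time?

Audit, IT, Hiring, Safety pairwise conflict, so at least 4 time slots are needed.
4 time slots suffice: time slot 1 → {Hiring}; time slot 2 → {Audit}; time slot 3 → {IT}; time slot 4 → {Research, Safety}. Each listed conflict is separated.

4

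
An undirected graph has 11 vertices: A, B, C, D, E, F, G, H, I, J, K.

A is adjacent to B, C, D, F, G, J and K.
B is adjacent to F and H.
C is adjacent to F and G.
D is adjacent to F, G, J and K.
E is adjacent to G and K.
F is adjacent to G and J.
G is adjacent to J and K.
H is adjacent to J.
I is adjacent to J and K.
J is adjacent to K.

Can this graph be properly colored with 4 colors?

No

A, D, G, J, K form a clique, so at least 5 colors are needed.
So 4 colors are not enough.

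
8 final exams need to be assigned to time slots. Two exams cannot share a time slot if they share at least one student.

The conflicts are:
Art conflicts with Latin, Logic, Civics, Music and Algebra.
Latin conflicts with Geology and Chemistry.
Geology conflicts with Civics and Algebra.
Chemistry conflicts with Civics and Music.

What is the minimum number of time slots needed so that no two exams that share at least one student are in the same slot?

Art and Civics conflict, so at least 2 time slots are needed.
2 time slots suffice: Art=1, Latin=2, Geology=1, Chemistry=1, Logic=2, Civics=2, Music=2, Algebra=2. Each listed conflict is separated.

2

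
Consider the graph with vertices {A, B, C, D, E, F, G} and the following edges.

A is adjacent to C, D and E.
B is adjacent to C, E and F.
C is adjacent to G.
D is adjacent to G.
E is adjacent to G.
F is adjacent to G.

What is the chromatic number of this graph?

B and F are adjacent, so at least 2 colors are needed.
One proper 2-coloring: A=1, B=1, C=2, D=2, E=2, F=2, G=1. Each edge has distinct colors on its endpoints.

2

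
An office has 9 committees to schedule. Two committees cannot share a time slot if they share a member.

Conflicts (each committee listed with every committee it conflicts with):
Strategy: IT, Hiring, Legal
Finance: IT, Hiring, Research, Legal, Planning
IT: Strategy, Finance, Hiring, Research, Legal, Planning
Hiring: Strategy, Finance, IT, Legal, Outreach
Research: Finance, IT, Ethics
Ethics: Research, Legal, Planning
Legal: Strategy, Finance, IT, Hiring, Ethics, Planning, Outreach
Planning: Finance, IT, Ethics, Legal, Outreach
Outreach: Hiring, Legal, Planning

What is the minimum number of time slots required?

4

Strategy, IT, Hiring, Legal are mutually in conflict, so at least 4 time slots are needed.
A valid assignment using 4 time slots: Strategy=4, Finance=4, IT=2, Hiring=3, Research=1, Ethics=2, Legal=1, Planning=3, Outreach=2. Each listed conflict is separated.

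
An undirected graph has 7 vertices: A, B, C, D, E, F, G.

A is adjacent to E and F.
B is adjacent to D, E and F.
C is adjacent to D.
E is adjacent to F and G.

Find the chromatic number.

3

A, E, F form a triangle, so at least 3 colors are needed.
A valid assignment using 3 colors: A=green, B=green, C=blue, D=red, E=red, F=blue, G=blue. Each edge has distinct colors on its endpoints.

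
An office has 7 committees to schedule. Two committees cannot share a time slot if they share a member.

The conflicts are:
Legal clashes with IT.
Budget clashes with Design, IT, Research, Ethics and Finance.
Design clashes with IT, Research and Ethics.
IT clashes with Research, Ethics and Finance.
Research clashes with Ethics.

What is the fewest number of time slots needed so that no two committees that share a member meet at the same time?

Budget, Design, IT, Research, Ethics all conflict with each other, so at least 5 time slots are needed.
A valid assignment using 5 time slots: Legal=2, Budget=2, Design=4, IT=1, Research=5, Ethics=3, Finance=3. Each listed conflict is separated.

5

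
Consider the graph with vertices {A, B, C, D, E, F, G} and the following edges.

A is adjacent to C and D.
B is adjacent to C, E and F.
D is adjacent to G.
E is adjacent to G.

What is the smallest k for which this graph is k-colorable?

2

E and G are adjacent, so at least 2 colors are needed.
2 colors suffice: color 1 → {A, B, G}; color 2 → {C, D, E, F}. Each edge has distinct colors on its endpoints.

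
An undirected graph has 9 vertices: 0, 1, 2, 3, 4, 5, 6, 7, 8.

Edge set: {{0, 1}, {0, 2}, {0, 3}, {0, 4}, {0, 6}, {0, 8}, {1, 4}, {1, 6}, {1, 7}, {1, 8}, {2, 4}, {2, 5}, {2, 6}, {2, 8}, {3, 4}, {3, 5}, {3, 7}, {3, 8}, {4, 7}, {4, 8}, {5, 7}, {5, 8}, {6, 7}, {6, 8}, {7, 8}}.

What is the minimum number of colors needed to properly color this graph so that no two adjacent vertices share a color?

4

3, 5, 7, 8 form a clique, so at least 4 colors are needed.
4 colors suffice: 0=c, 1=d, 2=d, 3=d, 4=b, 5=b, 6=b, 7=c, 8=a. Every edge joins two different colors.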